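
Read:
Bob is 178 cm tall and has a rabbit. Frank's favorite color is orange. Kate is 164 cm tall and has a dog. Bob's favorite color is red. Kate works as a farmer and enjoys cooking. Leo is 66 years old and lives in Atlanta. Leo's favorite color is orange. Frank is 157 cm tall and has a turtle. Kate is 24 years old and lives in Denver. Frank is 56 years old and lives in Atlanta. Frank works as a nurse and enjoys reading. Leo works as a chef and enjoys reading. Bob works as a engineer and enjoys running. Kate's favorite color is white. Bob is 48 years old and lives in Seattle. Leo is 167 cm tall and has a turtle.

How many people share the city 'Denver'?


Count: 1

1


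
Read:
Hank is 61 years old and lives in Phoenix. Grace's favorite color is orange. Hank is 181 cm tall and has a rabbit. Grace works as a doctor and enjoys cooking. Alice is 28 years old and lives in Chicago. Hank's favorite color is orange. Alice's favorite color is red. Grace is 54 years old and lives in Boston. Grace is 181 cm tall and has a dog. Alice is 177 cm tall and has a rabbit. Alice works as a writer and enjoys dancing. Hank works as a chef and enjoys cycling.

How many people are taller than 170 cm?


Taller than 170: 3

3


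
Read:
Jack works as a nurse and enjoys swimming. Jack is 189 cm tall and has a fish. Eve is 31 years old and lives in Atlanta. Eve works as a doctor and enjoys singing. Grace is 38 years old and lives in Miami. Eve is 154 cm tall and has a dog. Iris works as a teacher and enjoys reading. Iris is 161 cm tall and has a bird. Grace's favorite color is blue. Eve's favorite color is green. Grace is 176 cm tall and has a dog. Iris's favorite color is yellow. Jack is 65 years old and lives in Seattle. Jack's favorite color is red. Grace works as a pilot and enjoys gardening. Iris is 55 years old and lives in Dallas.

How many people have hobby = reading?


Count: 1

1


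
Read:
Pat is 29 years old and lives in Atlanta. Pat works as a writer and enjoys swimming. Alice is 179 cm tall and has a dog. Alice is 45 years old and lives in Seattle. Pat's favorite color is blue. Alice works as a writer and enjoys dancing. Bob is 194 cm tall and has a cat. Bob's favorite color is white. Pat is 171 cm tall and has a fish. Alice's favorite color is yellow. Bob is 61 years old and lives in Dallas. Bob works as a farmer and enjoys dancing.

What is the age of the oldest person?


Oldest: Bob at 61

61


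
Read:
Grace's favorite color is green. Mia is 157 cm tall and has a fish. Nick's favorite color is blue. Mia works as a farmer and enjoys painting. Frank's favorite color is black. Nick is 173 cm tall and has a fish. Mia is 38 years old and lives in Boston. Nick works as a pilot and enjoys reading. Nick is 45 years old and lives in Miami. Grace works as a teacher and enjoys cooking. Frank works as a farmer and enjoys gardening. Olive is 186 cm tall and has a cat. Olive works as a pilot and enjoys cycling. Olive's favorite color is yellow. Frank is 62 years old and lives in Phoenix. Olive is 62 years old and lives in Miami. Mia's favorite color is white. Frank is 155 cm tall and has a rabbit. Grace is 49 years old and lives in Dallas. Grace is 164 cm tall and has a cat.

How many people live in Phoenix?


Count in Phoenix: 1

1


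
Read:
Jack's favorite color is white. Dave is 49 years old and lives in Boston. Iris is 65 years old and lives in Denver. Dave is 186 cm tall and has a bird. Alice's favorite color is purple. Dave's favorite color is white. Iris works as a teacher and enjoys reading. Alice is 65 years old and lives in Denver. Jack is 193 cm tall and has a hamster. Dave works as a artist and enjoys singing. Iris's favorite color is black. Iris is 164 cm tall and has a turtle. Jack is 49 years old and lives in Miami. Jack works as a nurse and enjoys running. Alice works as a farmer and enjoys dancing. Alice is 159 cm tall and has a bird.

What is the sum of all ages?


49+65+49+65 = 228

228


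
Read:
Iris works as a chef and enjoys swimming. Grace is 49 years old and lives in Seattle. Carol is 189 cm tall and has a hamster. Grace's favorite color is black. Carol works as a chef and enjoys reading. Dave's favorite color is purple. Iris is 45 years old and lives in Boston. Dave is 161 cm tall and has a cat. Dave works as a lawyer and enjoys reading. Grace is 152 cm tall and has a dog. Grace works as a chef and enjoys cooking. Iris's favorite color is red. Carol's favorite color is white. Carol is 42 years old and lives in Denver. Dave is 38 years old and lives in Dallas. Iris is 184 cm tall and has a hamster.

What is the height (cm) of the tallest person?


Tallest: Carol at 189 cm

189


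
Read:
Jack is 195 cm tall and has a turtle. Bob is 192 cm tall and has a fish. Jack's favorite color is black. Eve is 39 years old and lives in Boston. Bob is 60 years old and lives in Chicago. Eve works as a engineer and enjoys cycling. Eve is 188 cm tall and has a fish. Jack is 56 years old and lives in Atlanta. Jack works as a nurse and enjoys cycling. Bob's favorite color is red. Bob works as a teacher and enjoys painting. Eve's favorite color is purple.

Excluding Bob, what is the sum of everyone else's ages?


Sum (excluding Bob): 95

95


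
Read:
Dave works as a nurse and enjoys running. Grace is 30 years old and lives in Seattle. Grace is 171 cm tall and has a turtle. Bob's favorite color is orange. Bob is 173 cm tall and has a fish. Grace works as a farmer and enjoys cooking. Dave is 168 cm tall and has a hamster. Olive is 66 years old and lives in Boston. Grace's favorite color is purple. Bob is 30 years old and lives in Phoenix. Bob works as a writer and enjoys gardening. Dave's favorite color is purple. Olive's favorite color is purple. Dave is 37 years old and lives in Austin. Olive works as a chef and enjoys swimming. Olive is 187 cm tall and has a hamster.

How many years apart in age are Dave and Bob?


37 vs 30, diff = 7

7


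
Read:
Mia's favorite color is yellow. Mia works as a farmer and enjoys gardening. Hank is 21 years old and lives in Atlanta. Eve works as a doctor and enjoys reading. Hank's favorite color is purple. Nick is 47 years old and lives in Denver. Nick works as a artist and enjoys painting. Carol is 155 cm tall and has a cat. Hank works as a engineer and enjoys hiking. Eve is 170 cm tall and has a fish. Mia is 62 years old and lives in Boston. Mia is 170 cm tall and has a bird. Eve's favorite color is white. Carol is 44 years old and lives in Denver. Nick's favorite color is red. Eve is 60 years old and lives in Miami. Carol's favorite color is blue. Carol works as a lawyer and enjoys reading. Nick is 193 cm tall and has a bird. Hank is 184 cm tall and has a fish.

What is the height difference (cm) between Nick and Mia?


|193 - 170| = 23

23


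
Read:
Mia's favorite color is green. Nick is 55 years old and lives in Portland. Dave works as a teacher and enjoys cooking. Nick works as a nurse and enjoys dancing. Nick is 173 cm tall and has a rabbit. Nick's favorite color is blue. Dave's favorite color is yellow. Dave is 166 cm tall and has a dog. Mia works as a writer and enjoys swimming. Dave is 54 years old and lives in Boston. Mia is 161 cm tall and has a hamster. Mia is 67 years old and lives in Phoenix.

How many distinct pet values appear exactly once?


Unique pet values: 3

3


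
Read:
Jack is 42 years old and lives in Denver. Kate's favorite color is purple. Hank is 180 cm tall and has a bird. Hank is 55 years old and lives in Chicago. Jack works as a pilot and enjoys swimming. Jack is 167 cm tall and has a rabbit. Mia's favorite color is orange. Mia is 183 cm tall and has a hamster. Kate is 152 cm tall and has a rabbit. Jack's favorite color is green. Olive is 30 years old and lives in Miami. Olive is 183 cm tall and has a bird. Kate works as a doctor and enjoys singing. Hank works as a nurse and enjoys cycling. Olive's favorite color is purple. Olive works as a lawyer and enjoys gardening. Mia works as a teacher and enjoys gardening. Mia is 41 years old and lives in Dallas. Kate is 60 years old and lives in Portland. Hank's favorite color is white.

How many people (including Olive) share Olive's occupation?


Olive is a lawyer. Count = 1

1


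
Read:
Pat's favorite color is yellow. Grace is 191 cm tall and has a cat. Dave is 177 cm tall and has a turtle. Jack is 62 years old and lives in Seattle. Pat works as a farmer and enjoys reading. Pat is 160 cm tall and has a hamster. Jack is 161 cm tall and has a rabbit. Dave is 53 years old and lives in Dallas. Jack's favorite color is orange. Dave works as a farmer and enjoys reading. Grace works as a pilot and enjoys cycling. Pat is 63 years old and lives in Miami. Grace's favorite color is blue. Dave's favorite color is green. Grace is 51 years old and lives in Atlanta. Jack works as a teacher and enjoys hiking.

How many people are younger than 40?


Filter: 0

0


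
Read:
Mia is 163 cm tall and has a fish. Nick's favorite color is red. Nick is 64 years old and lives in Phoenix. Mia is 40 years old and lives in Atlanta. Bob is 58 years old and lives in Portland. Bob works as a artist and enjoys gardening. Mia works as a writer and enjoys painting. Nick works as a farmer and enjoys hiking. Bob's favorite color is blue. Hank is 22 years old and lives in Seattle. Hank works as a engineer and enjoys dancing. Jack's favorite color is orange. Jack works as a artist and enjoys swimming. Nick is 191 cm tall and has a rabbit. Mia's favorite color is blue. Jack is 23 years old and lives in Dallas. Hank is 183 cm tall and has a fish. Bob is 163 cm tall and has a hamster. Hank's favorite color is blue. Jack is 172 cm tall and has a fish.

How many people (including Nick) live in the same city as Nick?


Nick lives in Phoenix. Count = 1

1


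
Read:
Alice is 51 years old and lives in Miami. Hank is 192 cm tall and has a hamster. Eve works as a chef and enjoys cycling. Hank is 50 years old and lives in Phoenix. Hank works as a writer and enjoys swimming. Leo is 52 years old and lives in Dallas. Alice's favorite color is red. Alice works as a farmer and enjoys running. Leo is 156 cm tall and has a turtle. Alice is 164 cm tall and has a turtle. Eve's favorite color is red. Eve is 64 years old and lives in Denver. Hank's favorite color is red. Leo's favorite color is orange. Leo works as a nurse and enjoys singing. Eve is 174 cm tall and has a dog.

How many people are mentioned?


People: Eve, Alice, Leo, Hank. Count = 4

4


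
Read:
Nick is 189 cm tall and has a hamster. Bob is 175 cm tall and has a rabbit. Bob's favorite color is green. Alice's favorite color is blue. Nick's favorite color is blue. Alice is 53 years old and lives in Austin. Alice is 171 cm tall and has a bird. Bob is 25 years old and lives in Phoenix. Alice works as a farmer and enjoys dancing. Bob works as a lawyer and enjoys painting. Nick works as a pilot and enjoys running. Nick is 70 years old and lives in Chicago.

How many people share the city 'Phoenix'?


Count: 1

1


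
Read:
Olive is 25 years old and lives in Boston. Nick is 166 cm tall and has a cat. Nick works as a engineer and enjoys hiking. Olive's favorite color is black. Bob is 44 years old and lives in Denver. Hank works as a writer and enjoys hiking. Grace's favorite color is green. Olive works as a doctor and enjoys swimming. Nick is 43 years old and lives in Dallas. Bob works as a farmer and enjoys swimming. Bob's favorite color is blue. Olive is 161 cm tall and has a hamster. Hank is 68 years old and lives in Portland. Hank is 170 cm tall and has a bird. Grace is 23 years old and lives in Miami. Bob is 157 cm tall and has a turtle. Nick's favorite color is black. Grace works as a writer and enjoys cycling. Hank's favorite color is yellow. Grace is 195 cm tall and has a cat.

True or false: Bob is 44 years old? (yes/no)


Bob is actually 44. yes

yes


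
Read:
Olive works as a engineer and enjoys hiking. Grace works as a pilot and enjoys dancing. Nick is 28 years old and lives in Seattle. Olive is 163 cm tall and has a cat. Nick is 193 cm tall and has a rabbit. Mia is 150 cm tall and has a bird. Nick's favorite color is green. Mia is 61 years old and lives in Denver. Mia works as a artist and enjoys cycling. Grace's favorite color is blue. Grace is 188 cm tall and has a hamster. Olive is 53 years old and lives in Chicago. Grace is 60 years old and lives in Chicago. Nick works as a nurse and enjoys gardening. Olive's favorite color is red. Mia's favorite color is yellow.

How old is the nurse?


The nurse is Nick, age 28

28


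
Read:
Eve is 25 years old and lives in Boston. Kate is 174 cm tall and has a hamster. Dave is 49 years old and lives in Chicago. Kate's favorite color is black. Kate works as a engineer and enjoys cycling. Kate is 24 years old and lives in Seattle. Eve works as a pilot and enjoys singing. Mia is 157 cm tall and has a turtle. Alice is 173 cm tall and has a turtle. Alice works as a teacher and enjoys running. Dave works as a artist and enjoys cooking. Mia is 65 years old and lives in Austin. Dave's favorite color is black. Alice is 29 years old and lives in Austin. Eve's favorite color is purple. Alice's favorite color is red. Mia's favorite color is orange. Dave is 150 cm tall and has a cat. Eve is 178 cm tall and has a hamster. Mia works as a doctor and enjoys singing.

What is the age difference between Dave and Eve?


|49 - 25| = 24

24


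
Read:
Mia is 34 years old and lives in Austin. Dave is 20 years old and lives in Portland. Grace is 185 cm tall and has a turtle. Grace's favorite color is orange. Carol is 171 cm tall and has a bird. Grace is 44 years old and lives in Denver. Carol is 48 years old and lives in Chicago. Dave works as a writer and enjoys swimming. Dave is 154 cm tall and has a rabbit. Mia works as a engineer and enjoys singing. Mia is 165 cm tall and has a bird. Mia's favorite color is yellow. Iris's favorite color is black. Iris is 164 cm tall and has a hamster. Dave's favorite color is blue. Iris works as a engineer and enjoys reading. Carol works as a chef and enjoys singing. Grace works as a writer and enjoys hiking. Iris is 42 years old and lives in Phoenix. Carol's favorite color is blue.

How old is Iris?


Iris is 42 years old

42


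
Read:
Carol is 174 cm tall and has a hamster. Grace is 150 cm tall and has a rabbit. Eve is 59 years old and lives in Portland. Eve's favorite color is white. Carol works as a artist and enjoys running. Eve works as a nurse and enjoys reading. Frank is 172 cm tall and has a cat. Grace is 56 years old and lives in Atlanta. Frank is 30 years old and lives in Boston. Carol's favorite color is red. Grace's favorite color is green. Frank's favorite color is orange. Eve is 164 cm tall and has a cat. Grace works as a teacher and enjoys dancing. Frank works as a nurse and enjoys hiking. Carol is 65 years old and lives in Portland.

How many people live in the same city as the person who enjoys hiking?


Person with hobby hiking is Frank, city Boston. Count = 1

1


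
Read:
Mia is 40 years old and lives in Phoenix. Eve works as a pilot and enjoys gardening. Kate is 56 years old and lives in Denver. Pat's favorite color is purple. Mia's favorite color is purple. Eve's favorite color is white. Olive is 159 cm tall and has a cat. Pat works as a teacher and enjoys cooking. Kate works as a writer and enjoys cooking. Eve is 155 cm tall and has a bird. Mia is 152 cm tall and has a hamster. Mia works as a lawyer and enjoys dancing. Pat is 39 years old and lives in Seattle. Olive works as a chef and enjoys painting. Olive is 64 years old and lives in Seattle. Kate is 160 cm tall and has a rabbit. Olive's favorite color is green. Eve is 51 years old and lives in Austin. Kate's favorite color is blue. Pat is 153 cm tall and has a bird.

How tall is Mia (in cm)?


Mia is 152 cm tall

152


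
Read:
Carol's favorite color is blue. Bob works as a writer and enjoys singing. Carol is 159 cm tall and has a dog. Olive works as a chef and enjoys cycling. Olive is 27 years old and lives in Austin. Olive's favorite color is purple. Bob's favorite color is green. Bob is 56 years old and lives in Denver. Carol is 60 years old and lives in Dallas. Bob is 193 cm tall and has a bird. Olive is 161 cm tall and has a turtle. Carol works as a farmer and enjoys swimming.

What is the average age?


Sum=143, n=3, avg=47.67

47.67


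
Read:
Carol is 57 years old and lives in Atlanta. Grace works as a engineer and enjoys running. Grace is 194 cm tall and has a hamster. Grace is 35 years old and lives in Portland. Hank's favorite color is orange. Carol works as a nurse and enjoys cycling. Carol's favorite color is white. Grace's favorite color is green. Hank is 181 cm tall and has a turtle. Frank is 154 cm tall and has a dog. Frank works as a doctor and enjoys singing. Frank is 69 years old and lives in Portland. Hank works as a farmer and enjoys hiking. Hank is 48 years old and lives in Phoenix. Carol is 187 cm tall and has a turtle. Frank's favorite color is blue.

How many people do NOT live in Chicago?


Not in Chicago: 4

4


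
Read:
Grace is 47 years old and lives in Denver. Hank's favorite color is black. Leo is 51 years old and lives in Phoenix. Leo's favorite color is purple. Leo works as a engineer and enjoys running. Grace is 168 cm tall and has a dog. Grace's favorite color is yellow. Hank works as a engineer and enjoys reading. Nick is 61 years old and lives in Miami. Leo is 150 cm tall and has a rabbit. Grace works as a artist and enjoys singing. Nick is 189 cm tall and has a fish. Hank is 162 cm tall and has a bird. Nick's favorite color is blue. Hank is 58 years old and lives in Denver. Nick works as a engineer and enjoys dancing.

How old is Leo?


Leo is 51 years old

51


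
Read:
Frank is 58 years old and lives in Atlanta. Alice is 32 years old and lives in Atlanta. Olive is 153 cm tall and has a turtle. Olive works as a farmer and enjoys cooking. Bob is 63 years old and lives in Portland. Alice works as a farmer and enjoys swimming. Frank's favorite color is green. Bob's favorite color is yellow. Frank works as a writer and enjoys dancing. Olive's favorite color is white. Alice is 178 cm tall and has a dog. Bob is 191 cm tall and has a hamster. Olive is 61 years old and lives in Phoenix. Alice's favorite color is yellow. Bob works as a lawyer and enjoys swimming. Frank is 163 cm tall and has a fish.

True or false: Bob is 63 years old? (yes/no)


Bob is actually 63. yes

yes


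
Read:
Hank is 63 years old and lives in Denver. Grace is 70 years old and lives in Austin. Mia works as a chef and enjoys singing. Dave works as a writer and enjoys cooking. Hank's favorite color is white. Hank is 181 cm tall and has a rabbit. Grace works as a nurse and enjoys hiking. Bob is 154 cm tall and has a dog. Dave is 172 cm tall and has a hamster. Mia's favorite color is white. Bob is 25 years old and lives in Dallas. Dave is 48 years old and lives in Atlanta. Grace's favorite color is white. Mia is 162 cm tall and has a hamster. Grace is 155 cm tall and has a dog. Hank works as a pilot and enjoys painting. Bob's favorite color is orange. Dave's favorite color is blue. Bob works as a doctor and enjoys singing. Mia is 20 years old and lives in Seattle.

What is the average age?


Sum=226, n=5, avg=45.2

45.2


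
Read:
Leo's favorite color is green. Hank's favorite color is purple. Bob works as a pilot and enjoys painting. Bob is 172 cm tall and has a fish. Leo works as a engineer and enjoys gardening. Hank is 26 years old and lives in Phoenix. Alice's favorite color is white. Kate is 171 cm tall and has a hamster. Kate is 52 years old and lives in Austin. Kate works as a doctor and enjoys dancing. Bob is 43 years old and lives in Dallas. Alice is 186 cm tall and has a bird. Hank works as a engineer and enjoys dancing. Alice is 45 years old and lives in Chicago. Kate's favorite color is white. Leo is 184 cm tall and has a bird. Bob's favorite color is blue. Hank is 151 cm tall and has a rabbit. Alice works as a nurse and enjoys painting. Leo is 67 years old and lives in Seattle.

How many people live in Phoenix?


Count in Phoenix: 1

1


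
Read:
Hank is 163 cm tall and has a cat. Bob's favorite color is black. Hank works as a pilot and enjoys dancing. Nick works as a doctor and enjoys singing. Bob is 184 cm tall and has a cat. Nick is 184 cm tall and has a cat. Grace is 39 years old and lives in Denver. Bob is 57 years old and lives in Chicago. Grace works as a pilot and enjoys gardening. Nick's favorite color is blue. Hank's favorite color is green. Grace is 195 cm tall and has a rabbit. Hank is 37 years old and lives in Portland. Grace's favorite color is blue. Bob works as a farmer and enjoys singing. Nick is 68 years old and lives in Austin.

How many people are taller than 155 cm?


Taller than 155: 4

4


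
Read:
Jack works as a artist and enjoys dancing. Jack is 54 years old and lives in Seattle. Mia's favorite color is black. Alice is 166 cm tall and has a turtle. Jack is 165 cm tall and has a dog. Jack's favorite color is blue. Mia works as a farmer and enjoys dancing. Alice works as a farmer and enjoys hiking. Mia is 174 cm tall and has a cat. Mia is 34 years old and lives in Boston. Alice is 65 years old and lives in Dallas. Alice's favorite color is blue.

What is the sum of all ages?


65+54+34 = 153

153


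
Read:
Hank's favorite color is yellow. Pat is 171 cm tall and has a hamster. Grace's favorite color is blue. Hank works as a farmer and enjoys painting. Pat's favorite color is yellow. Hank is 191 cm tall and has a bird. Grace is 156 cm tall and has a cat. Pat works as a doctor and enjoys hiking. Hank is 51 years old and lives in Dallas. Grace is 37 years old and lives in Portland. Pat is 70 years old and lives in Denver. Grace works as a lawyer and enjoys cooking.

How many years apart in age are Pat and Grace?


70 vs 37, diff = 33

33


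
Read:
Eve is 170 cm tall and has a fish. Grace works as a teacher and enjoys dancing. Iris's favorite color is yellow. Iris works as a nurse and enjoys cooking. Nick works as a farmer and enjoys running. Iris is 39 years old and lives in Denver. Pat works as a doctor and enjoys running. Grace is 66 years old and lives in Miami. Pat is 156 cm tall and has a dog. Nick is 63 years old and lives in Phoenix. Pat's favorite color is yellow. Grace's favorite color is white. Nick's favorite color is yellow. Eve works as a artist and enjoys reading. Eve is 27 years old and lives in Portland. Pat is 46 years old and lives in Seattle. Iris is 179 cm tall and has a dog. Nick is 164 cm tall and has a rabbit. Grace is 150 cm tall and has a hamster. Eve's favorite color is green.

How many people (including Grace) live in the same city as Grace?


Grace lives in Miami. Count = 1

1


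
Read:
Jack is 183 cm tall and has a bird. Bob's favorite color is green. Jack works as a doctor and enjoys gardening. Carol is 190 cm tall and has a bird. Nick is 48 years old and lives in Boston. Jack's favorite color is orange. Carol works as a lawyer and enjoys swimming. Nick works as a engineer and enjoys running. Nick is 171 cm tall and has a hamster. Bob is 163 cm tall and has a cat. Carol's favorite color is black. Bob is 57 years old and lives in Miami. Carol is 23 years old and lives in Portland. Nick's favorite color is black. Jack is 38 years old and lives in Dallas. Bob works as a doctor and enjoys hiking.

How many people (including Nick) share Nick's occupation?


Nick is a engineer. Count = 1

1


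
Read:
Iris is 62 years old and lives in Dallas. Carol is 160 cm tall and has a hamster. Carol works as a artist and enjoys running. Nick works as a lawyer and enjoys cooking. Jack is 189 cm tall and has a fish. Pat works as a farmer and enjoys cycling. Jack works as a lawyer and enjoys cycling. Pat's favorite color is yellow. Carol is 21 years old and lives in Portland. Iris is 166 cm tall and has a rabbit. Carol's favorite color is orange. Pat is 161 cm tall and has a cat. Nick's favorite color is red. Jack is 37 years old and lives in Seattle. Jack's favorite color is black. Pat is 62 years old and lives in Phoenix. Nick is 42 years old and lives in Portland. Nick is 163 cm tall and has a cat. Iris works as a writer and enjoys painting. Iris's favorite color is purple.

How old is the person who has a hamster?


Person with hamster is Carol, age 21

21


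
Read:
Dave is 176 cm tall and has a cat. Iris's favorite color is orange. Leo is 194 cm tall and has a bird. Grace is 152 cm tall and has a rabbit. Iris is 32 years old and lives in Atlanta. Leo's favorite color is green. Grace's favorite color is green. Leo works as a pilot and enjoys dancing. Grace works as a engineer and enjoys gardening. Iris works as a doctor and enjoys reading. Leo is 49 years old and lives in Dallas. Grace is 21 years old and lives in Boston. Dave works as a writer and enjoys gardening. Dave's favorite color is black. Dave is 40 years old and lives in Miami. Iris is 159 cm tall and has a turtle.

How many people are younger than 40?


Filter: 2

2


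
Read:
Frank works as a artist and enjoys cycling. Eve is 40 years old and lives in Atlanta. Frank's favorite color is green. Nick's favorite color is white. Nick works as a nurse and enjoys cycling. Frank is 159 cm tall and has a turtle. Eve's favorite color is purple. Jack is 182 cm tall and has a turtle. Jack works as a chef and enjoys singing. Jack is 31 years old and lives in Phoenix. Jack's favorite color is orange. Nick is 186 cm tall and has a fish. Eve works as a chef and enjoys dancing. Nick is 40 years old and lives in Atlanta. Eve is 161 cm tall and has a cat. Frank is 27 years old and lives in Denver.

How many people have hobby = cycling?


Count: 2

2


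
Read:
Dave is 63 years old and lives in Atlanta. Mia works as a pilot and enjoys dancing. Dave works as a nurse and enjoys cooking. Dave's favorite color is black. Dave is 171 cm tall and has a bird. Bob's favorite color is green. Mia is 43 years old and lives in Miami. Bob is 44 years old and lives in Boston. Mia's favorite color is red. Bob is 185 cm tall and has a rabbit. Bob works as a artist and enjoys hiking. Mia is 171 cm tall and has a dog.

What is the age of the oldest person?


Oldest: Dave at 63

63


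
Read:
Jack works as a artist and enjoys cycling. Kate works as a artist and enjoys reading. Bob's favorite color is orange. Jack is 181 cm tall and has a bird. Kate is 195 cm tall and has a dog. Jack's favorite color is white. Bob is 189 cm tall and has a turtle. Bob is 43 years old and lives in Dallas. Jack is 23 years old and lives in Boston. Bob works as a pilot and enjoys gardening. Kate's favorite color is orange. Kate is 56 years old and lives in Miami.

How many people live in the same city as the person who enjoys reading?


Person with hobby reading is Kate, city Miami. Count = 1

1


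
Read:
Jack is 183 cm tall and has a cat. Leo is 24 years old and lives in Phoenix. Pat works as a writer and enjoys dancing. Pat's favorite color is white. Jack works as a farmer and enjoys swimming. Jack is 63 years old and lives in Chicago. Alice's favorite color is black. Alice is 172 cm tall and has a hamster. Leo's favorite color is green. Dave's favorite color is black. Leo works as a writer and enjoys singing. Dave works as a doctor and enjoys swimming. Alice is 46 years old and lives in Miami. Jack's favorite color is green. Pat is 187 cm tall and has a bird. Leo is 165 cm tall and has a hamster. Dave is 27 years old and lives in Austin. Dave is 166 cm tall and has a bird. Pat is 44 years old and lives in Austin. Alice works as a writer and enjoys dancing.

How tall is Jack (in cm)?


Jack is 183 cm tall

183


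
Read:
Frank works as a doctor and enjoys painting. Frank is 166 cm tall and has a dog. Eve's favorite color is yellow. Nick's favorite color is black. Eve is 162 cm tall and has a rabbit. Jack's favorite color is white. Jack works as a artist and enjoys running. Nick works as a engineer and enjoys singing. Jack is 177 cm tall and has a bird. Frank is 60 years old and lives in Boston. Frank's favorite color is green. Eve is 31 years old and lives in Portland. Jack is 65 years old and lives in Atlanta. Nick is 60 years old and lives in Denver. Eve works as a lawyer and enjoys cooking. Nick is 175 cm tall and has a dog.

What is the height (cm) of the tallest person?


Tallest: Jack at 177 cm

177


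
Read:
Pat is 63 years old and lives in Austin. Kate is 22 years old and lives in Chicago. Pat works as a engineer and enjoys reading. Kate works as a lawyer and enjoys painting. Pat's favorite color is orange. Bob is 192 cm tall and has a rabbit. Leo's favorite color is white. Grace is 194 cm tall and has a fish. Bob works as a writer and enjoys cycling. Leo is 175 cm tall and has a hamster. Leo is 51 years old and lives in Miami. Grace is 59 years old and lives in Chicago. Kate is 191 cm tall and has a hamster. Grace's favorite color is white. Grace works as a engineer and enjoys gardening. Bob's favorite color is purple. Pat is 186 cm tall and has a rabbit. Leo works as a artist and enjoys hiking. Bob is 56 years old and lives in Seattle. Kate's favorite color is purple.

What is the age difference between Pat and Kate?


|63 - 22| = 41

41


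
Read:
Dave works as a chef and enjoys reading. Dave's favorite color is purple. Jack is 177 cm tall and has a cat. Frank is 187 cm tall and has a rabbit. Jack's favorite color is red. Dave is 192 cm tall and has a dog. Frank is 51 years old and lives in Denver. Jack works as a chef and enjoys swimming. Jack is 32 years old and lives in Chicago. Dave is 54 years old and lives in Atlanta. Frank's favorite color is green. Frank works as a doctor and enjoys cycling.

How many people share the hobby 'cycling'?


Count: 1

1


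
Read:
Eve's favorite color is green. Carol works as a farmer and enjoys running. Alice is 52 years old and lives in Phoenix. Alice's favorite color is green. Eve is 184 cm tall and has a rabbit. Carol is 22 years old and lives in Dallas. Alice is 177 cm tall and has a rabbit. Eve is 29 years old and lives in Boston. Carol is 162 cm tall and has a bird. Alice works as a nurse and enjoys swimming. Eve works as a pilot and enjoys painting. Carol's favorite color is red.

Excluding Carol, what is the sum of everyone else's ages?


Sum (excluding Carol): 81

81


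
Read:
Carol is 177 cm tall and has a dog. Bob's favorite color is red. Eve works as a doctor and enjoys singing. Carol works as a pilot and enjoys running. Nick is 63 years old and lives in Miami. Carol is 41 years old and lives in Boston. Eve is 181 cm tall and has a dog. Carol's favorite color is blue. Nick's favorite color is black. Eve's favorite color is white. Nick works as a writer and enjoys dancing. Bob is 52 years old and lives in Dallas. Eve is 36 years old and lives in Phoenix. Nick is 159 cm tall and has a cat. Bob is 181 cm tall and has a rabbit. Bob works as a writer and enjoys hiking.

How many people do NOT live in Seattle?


Not in Seattle: 4

4


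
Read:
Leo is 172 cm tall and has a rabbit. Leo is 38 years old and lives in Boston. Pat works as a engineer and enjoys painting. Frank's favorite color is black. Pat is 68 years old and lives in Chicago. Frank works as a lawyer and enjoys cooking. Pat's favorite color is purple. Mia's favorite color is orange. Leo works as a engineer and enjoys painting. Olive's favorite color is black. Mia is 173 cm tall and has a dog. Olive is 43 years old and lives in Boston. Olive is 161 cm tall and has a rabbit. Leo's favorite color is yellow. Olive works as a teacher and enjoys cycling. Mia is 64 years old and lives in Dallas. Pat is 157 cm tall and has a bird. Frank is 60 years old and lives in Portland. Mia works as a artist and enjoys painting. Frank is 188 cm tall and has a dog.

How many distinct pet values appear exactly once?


Unique pet values: 1

1


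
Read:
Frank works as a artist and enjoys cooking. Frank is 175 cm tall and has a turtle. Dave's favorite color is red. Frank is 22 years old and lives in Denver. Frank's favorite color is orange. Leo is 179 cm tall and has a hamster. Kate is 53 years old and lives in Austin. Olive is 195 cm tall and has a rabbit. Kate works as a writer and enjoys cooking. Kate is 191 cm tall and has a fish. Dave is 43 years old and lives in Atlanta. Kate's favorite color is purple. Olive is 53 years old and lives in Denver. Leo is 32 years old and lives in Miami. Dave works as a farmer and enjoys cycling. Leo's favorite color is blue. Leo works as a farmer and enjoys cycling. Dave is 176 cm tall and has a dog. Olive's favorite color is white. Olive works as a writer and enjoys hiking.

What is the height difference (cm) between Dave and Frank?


|176 - 175| = 1

1


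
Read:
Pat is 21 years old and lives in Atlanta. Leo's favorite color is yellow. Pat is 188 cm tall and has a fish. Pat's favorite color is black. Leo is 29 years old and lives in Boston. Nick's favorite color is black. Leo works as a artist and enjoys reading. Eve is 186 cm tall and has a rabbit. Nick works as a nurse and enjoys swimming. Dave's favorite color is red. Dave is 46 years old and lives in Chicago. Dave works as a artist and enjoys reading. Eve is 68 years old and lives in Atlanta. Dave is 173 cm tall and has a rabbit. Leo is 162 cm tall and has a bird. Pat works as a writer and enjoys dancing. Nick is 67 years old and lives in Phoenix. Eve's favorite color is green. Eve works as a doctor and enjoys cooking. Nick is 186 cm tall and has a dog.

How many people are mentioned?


People: Eve, Pat, Leo, Dave, Nick. Count = 5

5


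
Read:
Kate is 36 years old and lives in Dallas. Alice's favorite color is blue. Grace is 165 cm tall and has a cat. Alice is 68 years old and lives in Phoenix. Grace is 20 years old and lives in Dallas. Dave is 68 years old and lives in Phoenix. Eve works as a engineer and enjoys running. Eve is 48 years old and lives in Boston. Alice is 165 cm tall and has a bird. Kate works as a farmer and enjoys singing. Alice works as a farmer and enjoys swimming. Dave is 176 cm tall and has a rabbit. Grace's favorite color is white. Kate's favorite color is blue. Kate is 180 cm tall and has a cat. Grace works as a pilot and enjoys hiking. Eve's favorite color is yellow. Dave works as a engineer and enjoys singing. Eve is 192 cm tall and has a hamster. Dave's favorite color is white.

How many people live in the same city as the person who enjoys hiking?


Person with hobby hiking is Grace, city Dallas. Count = 2

2


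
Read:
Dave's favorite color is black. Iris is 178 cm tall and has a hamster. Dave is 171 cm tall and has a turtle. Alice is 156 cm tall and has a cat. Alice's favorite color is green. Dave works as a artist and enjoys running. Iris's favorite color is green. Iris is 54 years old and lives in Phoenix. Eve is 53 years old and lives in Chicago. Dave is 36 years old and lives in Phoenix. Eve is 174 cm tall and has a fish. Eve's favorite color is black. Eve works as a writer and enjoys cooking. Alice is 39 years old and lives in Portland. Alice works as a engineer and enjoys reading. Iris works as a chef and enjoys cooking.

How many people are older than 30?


Filter: 4

4


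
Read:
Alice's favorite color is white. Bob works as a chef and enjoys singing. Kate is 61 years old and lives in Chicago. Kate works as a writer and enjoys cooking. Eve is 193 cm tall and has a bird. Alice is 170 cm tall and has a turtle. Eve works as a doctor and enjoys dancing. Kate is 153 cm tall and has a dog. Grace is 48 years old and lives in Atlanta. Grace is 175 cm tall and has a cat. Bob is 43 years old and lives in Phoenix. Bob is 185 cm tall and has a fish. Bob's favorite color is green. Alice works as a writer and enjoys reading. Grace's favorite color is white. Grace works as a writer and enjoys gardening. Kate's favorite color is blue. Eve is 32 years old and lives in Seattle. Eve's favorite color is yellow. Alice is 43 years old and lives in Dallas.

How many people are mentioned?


People: Kate, Alice, Grace, Eve, Bob. Count = 5

5


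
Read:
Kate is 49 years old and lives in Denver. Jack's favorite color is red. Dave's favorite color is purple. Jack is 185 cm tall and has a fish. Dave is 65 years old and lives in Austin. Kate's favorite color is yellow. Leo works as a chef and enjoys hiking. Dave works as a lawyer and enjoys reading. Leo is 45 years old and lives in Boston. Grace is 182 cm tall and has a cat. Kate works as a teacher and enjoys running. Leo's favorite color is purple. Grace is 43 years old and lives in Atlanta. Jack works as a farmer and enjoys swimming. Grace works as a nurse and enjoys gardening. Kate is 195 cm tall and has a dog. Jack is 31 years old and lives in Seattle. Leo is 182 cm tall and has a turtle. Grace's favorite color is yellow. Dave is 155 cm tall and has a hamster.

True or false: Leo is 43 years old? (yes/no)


Leo is actually 45. no

no


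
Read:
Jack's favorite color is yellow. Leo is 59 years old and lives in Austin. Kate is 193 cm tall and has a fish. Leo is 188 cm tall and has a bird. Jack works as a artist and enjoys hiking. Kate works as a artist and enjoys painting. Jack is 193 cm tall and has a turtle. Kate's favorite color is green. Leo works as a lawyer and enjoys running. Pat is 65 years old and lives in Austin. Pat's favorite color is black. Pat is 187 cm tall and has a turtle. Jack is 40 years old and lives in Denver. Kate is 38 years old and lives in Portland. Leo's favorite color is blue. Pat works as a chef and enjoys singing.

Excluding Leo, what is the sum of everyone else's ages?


Sum (excluding Leo): 143

143


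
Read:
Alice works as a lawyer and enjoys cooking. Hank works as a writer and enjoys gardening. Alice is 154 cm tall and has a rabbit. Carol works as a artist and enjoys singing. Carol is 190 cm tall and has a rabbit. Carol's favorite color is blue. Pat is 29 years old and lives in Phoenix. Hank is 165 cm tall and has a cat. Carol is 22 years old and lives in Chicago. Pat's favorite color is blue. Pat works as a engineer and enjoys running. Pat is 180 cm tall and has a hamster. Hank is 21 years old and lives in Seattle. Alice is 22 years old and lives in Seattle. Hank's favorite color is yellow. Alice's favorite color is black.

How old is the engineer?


The engineer is Pat, age 29

29


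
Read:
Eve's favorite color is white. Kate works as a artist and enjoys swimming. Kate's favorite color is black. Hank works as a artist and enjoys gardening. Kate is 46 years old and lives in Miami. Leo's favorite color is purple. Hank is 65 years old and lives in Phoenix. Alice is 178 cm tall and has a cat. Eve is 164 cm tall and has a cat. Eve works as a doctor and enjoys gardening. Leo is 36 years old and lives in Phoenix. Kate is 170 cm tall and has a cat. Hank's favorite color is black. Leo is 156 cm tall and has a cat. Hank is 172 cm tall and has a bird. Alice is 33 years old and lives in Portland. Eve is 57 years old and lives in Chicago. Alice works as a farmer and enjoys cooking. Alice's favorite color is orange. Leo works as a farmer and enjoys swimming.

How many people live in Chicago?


Count in Chicago: 1

1


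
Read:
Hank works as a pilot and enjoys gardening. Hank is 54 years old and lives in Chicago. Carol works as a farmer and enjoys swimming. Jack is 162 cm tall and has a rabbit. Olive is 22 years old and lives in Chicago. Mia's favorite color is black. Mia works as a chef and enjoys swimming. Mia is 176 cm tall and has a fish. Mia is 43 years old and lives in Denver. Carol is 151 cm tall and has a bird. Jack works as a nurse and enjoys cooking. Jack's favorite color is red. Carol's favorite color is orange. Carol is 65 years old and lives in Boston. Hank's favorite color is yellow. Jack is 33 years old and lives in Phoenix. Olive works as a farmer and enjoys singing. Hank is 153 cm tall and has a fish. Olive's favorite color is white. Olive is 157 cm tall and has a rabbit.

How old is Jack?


Jack is 33 years old

33


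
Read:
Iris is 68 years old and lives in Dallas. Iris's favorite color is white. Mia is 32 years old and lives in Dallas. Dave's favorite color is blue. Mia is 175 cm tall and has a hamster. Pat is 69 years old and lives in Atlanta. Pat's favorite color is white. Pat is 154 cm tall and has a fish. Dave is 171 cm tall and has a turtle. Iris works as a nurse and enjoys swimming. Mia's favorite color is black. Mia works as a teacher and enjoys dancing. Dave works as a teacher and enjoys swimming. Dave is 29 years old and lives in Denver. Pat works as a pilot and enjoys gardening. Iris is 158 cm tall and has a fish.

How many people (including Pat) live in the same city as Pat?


Pat lives in Atlanta. Count = 1

1
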